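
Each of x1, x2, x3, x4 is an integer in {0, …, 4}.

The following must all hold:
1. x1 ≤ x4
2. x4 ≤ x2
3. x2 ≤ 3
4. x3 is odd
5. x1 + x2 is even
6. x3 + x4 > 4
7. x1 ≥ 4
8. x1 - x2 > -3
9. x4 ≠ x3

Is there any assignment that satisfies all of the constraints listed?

Unsatisfiable

From constraints 1 and 7: x4 ≥ x1 and x1 ≥ 4, so x4 ≥ 4. From constraints 2 and 3: x4 ≤ x2 and x2 ≤ 3, so x4 ≤ 3. But 3 < 4, so no value of x4 works.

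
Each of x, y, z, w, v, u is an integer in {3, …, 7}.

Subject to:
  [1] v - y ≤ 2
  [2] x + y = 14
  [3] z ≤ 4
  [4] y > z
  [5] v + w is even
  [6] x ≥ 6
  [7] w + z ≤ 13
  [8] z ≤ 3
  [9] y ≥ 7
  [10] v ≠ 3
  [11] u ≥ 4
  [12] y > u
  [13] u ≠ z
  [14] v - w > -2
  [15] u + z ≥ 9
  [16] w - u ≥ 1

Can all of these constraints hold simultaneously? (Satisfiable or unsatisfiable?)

Setting (x, y, z, w, v, u) = (7, 7, 3, 7, 7, 6) satisfies everything: constraint 1: v - y = 0; constraint 2: x + y = 14, and the others follow.

Satisfiable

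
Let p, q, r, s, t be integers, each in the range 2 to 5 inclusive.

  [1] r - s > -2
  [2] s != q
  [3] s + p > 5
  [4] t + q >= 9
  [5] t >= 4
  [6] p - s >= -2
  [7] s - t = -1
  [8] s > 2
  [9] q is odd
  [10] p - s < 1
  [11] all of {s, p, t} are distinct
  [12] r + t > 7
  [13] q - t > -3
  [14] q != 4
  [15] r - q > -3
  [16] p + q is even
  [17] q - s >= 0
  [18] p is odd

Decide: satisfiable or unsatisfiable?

Satisfiable

The assignment p = 3, q = 5, r = 5, s = 4, t = 5 works:
  constraint 1 holds since r - s = 1.
  constraint 3 holds since s + p = 7.
  constraint 4 holds since t + q = 10.
The rest check out directly.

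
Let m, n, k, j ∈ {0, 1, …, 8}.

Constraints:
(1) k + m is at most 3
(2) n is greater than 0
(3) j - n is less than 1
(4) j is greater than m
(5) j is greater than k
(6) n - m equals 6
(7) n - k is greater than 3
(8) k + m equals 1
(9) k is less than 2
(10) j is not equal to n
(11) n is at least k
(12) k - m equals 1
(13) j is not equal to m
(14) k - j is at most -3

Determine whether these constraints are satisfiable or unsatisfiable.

Satisfiable

One satisfying assignment is m = 0, n = 6, k = 1, j = 5.
For the less obvious constraints — constraint 1: k + m = 1; constraint 3: j - n = -1 — and the others hold by inspection.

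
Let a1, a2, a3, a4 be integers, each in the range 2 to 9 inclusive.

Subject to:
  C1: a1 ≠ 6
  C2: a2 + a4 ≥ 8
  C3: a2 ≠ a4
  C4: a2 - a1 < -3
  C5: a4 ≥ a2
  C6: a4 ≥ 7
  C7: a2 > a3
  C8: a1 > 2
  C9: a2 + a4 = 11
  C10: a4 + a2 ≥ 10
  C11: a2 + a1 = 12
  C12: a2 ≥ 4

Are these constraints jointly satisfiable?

Take a1 = 8, a2 = 4, a3 = 2, a4 = 7. Then constraint 2: a2 + a4 = 11; constraint 4: a2 - a1 = -4, and every other listed constraint is also met.

Satisfiable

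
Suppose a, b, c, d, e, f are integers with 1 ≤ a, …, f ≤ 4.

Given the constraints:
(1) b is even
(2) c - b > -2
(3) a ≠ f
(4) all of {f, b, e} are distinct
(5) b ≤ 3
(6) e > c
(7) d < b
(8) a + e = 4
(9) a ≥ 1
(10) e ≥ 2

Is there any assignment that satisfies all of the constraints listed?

Satisfiable

Try a = 1, b = 2, c = 1, d = 1, e = 3, f = 4.
Check constraint 2: c - b = -1; constraint 4: values 4, 2, 3 are distinct; constraint 8: a + e = 4. The remaining constraints are straightforward to verify.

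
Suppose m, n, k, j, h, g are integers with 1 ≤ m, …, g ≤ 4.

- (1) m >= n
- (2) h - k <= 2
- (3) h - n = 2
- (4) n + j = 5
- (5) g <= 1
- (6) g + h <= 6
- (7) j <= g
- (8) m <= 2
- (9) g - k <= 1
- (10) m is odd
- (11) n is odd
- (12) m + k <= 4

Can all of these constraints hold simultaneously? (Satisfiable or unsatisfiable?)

Unsatisfiable

From constraints 1 and 8: n ≤ m ≤ 2. From constraints 5 and 7: j ≤ g ≤ 1. Hence n + j ≤ 3. But constraint 4 requires n + j = 5, and 5 > 3. Contradiction.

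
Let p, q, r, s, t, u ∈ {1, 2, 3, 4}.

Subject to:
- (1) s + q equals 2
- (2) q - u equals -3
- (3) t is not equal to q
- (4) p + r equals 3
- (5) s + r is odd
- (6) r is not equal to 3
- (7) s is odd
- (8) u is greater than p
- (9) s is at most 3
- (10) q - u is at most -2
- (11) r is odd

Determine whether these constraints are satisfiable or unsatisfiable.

Unsatisfiable

Constraint 7 makes s odd and constraint 11 makes r odd, so s + r must be even. Constraint 5 says s + r is odd — contradiction.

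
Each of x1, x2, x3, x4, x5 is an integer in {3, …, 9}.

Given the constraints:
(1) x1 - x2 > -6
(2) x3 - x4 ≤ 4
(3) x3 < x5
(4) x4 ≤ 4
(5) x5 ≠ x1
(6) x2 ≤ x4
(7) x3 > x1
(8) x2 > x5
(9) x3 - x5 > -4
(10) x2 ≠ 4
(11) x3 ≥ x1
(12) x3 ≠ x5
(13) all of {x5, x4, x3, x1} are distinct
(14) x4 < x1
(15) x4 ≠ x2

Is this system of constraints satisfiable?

Constraints 3, 6, 7, 8, and 14 give x4 < x1, x1 < x3, x3 < x5, x5 < x2, x2 ≤ x4. Chaining: x4 < x1 < x3 < x5 < x2 ≤ x4, which forces x4 < x4 — impossible.

Unsatisfiable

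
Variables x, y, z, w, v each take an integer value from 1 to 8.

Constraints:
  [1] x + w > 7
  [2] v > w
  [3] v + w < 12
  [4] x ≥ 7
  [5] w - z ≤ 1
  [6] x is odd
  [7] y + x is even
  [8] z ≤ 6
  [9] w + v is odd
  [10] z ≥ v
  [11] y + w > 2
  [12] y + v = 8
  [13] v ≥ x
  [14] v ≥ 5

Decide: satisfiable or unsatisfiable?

Unsatisfiable

From constraints 4 and 13: v ≥ x and x ≥ 7, so v ≥ 7. From constraints 8 and 10: v ≤ z and z ≤ 6, so v ≤ 6. But 6 < 7, so no value of v works.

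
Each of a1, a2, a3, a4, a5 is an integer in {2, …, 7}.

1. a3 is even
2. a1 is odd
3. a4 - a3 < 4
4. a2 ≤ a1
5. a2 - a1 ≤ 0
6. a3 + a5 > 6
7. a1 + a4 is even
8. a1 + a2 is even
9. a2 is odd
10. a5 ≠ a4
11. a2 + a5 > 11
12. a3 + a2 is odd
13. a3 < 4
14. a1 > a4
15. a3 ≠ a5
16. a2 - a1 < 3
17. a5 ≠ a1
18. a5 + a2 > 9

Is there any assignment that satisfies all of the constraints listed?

Satisfiable

Take a1 = 5, a2 = 5, a3 = 2, a4 = 3, a5 = 7. Then constraint 3: a4 - a3 = 1; constraint 5: a2 - a1 = 0; constraint 6: a3 + a5 = 9, and every other listed constraint is also met.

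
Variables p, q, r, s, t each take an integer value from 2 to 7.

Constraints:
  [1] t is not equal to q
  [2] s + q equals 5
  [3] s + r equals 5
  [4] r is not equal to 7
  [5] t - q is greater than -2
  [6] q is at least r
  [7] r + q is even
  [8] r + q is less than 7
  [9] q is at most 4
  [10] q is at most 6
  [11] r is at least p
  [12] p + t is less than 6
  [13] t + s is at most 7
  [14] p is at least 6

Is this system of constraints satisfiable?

From constraints 11 and 14: r ≥ p and p ≥ 6, so r ≥ 6. From constraints 6 and 9: r ≤ q and q ≤ 4, so r ≤ 4. But 4 < 6, so no value of r works.

Unsatisfiable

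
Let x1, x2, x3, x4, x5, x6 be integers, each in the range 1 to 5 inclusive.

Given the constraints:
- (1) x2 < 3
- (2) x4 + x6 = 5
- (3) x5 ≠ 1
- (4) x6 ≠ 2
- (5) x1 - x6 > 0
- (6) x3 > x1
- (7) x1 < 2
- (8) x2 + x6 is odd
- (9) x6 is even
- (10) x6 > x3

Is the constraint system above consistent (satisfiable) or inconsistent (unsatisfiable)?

Unsatisfiable

Constraints 5, 6, and 10 give x3 < x6, x6 < x1, x1 < x3. Chaining: x3 < x6 < x1 < x3, which forces x3 < x3 — impossible.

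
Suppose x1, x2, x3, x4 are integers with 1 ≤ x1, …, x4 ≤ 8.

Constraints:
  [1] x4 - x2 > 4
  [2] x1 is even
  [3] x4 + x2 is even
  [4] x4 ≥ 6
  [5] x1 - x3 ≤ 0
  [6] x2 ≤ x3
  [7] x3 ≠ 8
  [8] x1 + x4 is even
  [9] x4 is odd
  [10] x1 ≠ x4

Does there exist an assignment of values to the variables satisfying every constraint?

Constraint 2 makes x1 even and constraint 9 makes x4 odd, so x1 + x4 must be odd. Constraint 8 says x1 + x4 is even — contradiction.

Unsatisfiable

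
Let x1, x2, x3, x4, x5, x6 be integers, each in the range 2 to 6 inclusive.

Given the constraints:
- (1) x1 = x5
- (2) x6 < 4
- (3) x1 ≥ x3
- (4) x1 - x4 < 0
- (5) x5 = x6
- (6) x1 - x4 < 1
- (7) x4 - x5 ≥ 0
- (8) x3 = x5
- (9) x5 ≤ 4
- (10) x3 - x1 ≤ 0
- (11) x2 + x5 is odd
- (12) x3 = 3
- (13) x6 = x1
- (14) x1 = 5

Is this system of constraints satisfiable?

Unsatisfiable

Constraint 12 fixes x3 = 3 and constraint 14 fixes x1 = 5. Constraints 5, 8, and 13 give x3 = x5 = x6 = x1, so x3 = x1. But 3 ≠ 5 — contradiction.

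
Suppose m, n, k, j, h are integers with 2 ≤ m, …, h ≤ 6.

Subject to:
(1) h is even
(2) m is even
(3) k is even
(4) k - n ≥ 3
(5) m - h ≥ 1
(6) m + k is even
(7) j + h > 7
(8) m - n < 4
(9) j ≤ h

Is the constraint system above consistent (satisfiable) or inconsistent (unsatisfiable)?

Satisfiable

Setting (m, n, k, j, h) = (6, 3, 6, 4, 4) satisfies everything: constraint 4: k - n = 3; constraint 5: m - h = 2; constraint 7: j + h = 8, and the others follow.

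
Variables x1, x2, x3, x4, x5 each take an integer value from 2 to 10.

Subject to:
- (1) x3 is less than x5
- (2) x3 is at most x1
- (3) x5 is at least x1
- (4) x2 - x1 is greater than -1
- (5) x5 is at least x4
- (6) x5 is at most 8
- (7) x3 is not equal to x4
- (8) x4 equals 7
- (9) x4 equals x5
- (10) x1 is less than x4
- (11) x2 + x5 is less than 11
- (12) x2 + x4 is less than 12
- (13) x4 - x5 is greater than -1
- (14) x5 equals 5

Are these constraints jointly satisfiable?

Unsatisfiable

Constraint 8 fixes x4 = 7 and constraint 14 fixes x5 = 5, but constraint 9 requires x4 = x5. Since 7 ≠ 5, contradiction.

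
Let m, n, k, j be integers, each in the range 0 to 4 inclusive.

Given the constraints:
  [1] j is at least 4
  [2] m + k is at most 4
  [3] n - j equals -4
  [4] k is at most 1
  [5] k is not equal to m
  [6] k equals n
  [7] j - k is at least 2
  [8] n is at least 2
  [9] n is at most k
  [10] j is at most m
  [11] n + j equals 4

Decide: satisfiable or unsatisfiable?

Unsatisfiable

From constraints 1 and 10: m ≥ j ≥ 4. From constraints 8 and 9: k ≥ n ≥ 2. Hence m + k ≥ 6. But constraint 2 requires m + k ≤ 4, and 4 < 6. Contradiction.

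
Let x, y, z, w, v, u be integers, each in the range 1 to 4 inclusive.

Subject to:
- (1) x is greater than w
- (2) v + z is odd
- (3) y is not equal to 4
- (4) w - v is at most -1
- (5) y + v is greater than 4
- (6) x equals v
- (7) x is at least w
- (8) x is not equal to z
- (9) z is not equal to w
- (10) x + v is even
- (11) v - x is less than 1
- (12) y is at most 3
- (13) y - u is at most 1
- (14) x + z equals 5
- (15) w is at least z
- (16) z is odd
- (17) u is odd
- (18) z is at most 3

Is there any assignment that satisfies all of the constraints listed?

Try x = 4, y = 1, z = 1, w = 2, v = 4, u = 3.
Check constraint 4: w - v = -2; constraint 5: y + v = 5. The remaining constraints are straightforward to verify.

Satisfiable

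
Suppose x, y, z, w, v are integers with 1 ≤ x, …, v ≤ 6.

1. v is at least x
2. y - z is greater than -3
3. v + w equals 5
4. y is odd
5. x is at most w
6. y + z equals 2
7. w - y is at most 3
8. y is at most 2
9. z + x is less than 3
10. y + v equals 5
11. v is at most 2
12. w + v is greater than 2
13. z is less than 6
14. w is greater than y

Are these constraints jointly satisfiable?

From constraint 8: y ≤ 2. From constraint 11: v ≤ 2. Hence y + v ≤ 4. But constraint 10 requires y + v = 5, and 5 > 4. Contradiction.

Unsatisfiable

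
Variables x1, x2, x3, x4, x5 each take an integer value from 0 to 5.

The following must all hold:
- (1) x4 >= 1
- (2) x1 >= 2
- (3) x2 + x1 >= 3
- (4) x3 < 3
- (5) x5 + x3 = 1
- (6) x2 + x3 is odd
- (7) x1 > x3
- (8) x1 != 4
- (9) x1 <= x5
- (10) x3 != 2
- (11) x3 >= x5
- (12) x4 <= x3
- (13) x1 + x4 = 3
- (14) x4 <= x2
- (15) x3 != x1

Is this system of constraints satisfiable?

From constraints 2 and 9: x5 ≥ x1 ≥ 2. From constraints 1 and 12: x3 ≥ x4 ≥ 1. Hence x5 + x3 ≥ 3. But constraint 5 requires x5 + x3 = 1, and 1 < 3. Contradiction.

Unsatisfiable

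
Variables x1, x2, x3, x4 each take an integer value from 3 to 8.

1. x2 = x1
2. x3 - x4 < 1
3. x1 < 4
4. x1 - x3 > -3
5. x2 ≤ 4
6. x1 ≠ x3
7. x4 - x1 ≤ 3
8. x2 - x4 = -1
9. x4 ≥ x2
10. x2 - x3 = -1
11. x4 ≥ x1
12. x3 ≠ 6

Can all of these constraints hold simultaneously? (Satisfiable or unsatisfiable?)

Satisfiable

One satisfying assignment is x1 = 3, x2 = 3, x3 = 4, x4 = 4.
For the less obvious constraints — constraint 2: x3 - x4 = 0; constraint 4: x1 - x3 = -1 — and the others hold by inspection.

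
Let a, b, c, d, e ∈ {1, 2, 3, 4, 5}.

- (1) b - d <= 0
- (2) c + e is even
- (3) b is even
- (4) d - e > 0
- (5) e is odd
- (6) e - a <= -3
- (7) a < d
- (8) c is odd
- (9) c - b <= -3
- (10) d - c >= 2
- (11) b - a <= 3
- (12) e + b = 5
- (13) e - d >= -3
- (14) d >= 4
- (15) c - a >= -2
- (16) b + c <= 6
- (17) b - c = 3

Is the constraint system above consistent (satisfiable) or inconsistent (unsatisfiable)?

Unsatisfiable

Constraints 1, 6, 9, 13, and 15 give d − b ≥ 0, b − c ≥ 3, c − a ≥ -2, a − e ≥ 3, e − d ≥ -3.
Adding all 5 inequalities: the left sides telescope to 0, and the right sides sum to 0 + 3 + (-2) + 3 + (-3) = 1. So 0 ≥ 1, which is false.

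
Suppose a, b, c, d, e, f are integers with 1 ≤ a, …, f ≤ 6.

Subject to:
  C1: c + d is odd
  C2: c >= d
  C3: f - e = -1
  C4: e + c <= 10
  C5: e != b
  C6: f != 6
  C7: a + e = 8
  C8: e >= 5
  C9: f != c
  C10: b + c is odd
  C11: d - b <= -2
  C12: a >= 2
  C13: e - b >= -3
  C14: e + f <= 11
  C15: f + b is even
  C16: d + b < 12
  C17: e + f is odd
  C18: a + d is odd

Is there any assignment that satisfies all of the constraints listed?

Satisfiable

The assignment a = 3, b = 6, c = 5, d = 4, e = 5, f = 4 works:
  constraint 3 holds since f - e = -1.
  constraint 4 holds since e + c = 10.
The rest check out directly.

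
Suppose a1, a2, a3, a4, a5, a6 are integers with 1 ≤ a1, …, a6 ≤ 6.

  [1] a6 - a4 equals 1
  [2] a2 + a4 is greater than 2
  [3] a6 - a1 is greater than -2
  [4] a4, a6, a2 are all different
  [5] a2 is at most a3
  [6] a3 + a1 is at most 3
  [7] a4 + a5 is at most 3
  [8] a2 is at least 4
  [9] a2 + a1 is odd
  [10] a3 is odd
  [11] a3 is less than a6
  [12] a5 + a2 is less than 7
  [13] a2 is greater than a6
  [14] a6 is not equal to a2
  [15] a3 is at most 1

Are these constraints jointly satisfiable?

Unsatisfiable

From constraints 5 and 8: a3 ≥ a2 and a2 ≥ 4, so a3 ≥ 4. From constraint 15: a3 ≤ 1. But 1 < 4, so no value of a3 works.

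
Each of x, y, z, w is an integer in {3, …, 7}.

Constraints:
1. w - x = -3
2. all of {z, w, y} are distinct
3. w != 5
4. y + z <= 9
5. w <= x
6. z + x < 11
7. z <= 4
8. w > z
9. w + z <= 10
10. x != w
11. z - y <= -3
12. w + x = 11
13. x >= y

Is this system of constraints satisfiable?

Satisfiable

One satisfying assignment is x = 7, y = 6, z = 3, w = 4.
For the less obvious constraints — constraint 1: w - x = -3; constraint 4: y + z = 9 — and the others hold by inspection.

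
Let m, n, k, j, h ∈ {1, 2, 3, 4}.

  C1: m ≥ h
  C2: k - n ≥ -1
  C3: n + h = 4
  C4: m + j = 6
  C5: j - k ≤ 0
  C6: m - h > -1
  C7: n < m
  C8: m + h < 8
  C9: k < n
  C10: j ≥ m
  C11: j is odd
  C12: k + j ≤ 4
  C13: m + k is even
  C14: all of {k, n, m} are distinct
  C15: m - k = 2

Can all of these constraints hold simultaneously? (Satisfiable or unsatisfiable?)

Constraints 5, 7, 9, and 10 give j ≤ k, k < n, n < m, m ≤ j. Chaining: j ≤ k < n < m ≤ j, which forces j < j — impossible.

Unsatisfiable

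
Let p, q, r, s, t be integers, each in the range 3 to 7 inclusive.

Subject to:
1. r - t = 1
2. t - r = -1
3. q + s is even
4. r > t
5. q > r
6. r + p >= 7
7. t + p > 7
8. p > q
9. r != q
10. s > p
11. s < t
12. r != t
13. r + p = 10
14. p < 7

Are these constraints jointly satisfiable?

Constraints 4, 5, 8, 10, and 11 give s < t, t < r, r < q, q < p, p < s. Chaining: s < t < r < q < p < s, which forces s < s — impossible.

Unsatisfiable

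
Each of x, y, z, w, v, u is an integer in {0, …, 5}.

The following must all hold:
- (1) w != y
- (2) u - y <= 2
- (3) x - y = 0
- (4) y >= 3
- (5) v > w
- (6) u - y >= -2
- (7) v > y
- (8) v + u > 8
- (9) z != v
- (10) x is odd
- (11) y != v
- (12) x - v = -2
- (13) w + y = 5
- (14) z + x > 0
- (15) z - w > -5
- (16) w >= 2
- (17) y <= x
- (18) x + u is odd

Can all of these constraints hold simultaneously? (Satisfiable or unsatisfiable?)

The assignment x = 3, y = 3, z = 0, w = 2, v = 5, u = 4 works:
  constraint 2 holds since u - y = 1.
  constraint 3 holds since x - y = 0.
The rest check out directly.

Satisfiable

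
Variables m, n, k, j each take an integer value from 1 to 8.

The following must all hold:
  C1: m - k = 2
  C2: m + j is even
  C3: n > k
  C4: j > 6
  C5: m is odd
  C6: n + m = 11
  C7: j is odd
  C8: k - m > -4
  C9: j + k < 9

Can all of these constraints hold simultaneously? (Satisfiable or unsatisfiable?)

Take m = 3, n = 8, k = 1, j = 7. Then constraint 1: m - k = 2; constraint 6: n + m = 11; constraint 8: k - m = -2, and every other listed constraint is also met.

Satisfiable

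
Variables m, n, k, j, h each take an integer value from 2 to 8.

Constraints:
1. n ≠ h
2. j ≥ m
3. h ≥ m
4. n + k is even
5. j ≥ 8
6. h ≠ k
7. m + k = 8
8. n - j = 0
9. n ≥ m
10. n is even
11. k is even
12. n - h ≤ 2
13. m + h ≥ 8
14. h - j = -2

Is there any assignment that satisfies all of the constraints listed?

Satisfiable

Take m = 4, n = 8, k = 4, j = 8, h = 6. Then constraint 7: m + k = 8; constraint 8: n - j = 0; constraint 12: n - h = 2, and every other listed constraint is also met.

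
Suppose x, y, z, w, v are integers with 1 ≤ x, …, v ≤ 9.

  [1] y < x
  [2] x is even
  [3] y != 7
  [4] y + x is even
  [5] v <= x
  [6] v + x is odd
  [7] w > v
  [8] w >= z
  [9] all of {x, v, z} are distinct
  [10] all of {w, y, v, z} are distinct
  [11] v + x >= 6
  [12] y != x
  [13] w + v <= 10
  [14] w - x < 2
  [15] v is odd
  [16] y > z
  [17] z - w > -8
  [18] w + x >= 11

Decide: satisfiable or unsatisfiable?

The assignment x = 6, y = 4, z = 1, w = 6, v = 3 works:
  constraint 11 holds since v + x = 9.
  constraint 13 holds since w + v = 9.
The rest check out directly.

Satisfiable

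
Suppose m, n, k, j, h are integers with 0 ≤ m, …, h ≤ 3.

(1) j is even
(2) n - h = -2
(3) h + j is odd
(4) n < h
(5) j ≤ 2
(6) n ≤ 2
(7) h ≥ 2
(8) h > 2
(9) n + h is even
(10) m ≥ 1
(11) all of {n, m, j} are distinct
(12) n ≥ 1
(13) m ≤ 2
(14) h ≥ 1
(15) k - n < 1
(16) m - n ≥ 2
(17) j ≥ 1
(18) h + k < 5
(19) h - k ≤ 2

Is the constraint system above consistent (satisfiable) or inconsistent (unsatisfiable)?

Unsatisfiable

Constraints 5, 6, 10, 12, 13, and 17 confine each of n, m, j to the 2 values {1, 2}.
Constraint 11 requires all 3 of them to be distinct, but only 2 values are available — impossible by the pigeonhole principle.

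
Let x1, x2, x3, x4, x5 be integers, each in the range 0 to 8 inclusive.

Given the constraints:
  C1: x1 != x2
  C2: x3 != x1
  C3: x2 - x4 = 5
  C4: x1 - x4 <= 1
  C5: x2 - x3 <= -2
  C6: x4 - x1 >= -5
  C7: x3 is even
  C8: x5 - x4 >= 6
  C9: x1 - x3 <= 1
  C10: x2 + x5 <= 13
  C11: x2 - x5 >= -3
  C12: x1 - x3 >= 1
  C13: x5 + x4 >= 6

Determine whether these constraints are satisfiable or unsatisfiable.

Unsatisfiable

Constraints 5, 6, 8, 11, and 12 give x4 − x1 ≥ -5, x1 − x3 ≥ 1, x3 − x2 ≥ 2, x2 − x5 ≥ -3, x5 − x4 ≥ 6.
Adding all 5 inequalities: the left sides telescope to 0, and the right sides sum to (-5) + 1 + 2 + (-3) + 6 = 1. So 0 ≥ 1, which is false.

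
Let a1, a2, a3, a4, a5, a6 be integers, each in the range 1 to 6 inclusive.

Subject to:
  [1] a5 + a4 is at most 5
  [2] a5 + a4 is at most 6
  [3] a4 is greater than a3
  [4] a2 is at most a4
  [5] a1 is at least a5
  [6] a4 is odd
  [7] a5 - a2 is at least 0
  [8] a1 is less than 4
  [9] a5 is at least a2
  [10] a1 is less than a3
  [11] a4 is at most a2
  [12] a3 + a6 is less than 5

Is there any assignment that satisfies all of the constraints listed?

Unsatisfiable

Constraints 3, 5, 9, 10, and 11 give a3 < a4, a4 ≤ a2, a2 ≤ a5, a5 ≤ a1, a1 < a3. Chaining: a3 < a4 ≤ a2 ≤ a5 ≤ a1 < a3, which forces a3 < a3 — impossible.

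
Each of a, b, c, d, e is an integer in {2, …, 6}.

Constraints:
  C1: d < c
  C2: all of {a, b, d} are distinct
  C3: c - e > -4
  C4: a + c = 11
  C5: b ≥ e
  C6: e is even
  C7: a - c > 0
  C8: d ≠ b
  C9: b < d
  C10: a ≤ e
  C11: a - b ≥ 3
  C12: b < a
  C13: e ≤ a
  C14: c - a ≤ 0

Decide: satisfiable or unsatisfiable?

Unsatisfiable

Constraints 1, 5, 7, 9, and 10 give d < c, c < a, a ≤ e, e ≤ b, b < d. Chaining: d < c < a ≤ e ≤ b < d, which forces d < d — impossible.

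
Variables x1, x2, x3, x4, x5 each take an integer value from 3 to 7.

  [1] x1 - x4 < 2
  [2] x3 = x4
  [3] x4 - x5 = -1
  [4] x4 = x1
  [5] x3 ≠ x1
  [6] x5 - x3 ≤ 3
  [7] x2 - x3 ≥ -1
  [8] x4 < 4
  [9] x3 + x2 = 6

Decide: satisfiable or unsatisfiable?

Unsatisfiable

From constraints 2 and 4, x3 = x4 = x1, so x3 = x1. But constraint 5 says x3 ≠ x1. Contradiction.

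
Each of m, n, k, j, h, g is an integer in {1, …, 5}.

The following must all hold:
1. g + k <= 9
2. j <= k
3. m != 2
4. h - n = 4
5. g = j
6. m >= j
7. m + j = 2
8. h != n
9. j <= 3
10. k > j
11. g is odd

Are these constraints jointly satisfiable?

Take m = 1, n = 1, k = 5, j = 1, h = 5, g = 1. Then constraint 1: g + k = 6; constraint 4: h - n = 4, and every other listed constraint is also met.

Satisfiable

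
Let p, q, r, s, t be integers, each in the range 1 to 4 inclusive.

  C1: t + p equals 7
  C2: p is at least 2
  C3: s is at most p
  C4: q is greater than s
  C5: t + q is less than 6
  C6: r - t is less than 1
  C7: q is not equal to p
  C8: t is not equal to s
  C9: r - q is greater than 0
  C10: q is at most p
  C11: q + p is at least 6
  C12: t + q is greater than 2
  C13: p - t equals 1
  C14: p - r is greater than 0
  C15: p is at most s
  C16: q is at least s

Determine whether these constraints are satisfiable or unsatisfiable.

Constraints 4, 9, 14, and 15 give r < p, p ≤ s, s < q, q < r. Chaining: r < p ≤ s < q < r, which forces r < r — impossible.

Unsatisfiable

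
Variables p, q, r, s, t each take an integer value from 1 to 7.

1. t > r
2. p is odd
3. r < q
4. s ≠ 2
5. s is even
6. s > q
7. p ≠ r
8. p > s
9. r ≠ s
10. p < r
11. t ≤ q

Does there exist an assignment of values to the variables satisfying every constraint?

Constraints 1, 6, 8, 10, and 11 give r < t, t ≤ q, q < s, s < p, p < r. Chaining: r < t ≤ q < s < p < r, which forces r < r — impossible.

Unsatisfiable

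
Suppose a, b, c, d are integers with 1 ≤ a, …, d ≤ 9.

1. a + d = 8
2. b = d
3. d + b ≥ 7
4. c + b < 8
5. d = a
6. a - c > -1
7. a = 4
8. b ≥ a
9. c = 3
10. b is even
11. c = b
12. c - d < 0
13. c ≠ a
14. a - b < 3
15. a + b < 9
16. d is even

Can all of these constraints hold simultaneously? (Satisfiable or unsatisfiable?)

Constraint 9 fixes c = 3 and constraint 7 fixes a = 4. Constraints 2, 5, and 11 give c = b = d = a, so c = a. But 3 ≠ 4 — contradiction.

Unsatisfiable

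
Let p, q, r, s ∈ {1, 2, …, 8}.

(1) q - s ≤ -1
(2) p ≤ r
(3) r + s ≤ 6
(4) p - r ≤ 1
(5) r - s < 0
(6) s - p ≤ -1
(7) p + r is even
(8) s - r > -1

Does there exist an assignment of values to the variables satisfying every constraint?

Unsatisfiable

Constraints 2, 5, and 6 give r < s, s < p, p ≤ r. Chaining: r < s < p ≤ r, which forces r < r — impossible.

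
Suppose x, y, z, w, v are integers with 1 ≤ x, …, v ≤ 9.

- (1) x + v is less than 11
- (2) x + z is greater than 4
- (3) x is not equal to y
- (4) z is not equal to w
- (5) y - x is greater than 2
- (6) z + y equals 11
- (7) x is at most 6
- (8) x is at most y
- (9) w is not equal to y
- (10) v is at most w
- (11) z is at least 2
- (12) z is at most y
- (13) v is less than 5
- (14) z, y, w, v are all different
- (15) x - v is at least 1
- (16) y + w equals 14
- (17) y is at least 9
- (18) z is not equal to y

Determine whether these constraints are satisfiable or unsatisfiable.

The assignment x = 5, y = 9, z = 2, w = 5, v = 4 works:
  constraint 1 holds since x + v = 9.
  constraint 2 holds since x + z = 7.
The rest check out directly.

Satisfiable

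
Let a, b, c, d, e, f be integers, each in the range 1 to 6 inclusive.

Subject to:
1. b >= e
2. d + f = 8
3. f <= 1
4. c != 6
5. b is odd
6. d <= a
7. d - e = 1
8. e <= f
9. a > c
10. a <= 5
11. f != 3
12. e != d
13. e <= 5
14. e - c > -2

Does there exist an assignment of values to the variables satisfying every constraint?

From constraints 6 and 10: d ≤ a ≤ 5. From constraint 3: f ≤ 1. Hence d + f ≤ 6. But constraint 2 requires d + f = 8, and 8 > 6. Contradiction.

Unsatisfiable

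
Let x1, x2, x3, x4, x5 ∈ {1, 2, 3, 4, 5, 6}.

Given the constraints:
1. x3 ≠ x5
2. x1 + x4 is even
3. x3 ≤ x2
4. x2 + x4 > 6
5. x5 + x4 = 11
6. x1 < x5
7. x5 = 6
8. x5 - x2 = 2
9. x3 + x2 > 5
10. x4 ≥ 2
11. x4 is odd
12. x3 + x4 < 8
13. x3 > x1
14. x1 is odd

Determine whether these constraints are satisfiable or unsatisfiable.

Try x1 = 1, x2 = 4, x3 = 2, x4 = 5, x5 = 6.
Check constraint 4: x2 + x4 = 9; constraint 5: x5 + x4 = 11. The remaining constraints are straightforward to verify.

Satisfiable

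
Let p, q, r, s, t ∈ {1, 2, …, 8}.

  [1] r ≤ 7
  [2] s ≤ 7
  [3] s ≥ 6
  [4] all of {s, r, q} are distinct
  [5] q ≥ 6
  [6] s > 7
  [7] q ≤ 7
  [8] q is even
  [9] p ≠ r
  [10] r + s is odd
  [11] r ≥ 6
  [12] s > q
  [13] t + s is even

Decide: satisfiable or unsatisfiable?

Unsatisfiable

Constraints 1, 2, 3, 5, 7, and 11 confine each of s, r, q to the 2 values {6, 7}.
Constraint 4 requires all 3 of them to be distinct, but only 2 values are available — impossible by the pigeonhole principle.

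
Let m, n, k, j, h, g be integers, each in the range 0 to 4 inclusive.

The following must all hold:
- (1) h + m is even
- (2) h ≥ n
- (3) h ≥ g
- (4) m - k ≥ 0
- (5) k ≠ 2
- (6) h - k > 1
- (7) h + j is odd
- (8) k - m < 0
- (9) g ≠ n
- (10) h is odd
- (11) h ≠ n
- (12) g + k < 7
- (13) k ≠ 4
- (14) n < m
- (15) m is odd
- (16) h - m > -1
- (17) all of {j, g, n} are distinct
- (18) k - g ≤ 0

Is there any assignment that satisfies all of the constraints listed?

Try m = 3, n = 0, k = 1, j = 4, h = 3, g = 3.
Check constraint 4: m - k = 2; constraint 6: h - k = 2; constraint 8: k - m = -2. The remaining constraints are straightforward to verify.

Satisfiable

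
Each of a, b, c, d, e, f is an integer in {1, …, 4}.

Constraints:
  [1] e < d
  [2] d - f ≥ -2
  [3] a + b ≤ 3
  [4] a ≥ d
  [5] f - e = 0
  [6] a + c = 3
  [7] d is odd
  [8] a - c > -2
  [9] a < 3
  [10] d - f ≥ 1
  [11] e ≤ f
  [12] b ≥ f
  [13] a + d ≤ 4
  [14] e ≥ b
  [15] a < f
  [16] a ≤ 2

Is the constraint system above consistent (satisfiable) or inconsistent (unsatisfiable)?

Unsatisfiable

Constraints 1, 4, 12, 14, and 15 give d ≤ a, a < f, f ≤ b, b ≤ e, e < d. Chaining: d ≤ a < f ≤ b ≤ e < d, which forces d < d — impossible.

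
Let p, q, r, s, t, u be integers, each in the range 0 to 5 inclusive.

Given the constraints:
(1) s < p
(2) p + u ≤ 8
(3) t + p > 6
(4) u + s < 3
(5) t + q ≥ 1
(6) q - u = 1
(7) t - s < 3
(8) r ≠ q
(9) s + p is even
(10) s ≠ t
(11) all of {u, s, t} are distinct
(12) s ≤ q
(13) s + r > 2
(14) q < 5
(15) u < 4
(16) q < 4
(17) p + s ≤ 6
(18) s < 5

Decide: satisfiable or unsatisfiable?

Try p = 5, q = 1, r = 4, s = 1, t = 2, u = 0.
Check constraint 2: p + u = 5; constraint 3: t + p = 7; constraint 4: u + s = 1. The remaining constraints are straightforward to verify.

Satisfiable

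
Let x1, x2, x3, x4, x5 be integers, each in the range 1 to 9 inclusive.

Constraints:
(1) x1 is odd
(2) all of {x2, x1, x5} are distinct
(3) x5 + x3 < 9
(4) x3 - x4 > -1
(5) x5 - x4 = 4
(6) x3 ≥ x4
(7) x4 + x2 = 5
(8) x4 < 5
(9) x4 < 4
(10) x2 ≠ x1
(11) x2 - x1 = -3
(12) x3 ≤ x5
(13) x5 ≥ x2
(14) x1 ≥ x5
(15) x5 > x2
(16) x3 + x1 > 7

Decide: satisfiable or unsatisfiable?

Satisfiable

The assignment x1 = 7, x2 = 4, x3 = 1, x4 = 1, x5 = 5 works:
  constraint 3 holds since x5 + x3 = 6.
  constraint 4 holds since x3 - x4 = 0.
  constraint 5 holds since x5 - x4 = 4.
The rest check out directly.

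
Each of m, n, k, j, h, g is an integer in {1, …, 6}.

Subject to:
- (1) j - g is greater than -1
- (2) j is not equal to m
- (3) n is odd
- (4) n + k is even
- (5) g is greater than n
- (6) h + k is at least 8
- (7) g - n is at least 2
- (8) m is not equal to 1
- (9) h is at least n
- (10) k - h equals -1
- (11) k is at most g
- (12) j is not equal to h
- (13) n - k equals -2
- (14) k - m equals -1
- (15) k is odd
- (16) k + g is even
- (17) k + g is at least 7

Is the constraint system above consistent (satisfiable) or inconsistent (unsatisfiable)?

Satisfiable

Take m = 6, n = 3, k = 5, j = 5, h = 6, g = 5. Then constraint 1: j - g = 0; constraint 6: h + k = 11, and every other listed constraint is also met.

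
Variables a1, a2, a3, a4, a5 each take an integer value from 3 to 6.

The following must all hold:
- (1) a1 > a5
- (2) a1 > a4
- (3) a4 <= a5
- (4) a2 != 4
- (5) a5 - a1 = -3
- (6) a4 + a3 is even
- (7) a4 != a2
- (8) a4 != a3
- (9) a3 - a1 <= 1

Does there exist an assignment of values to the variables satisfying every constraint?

Satisfiable

The assignment a1 = 6, a2 = 5, a3 = 5, a4 = 3, a5 = 3 works:
  constraint 5 holds since a5 - a1 = -3.
  constraint 6 holds since a4 + a3 = 8 is even.
  constraint 9 holds since a3 - a1 = -1.
The rest check out directly.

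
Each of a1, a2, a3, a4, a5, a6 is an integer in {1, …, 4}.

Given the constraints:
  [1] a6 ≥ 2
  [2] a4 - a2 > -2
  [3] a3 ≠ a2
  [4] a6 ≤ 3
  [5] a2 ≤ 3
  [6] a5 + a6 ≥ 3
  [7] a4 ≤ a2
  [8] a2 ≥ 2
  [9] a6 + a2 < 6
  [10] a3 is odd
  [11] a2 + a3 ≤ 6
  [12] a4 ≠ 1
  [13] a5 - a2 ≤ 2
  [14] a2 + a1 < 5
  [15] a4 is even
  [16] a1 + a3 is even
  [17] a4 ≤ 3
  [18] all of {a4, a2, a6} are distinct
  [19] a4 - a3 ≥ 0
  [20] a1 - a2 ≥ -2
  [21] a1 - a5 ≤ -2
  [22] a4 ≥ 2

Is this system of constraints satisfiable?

Constraints 1, 4, 5, 8, 17, and 22 confine each of a4, a2, a6 to the 2 values {2, 3}.
Constraint 18 requires all 3 of them to be distinct, but only 2 values are available — impossible by the pigeonhole principle.

Unsatisfiable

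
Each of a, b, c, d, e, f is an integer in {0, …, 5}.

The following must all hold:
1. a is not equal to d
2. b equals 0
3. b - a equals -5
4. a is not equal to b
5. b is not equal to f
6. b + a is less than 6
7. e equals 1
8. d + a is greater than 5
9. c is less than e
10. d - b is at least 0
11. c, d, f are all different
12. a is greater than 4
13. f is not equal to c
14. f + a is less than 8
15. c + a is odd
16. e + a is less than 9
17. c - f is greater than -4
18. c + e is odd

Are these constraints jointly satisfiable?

Satisfiable

The assignment a = 5, b = 0, c = 0, d = 1, e = 1, f = 2 works:
  constraint 3 holds since b - a = -5.
  constraint 6 holds since b + a = 5.
The rest check out directly.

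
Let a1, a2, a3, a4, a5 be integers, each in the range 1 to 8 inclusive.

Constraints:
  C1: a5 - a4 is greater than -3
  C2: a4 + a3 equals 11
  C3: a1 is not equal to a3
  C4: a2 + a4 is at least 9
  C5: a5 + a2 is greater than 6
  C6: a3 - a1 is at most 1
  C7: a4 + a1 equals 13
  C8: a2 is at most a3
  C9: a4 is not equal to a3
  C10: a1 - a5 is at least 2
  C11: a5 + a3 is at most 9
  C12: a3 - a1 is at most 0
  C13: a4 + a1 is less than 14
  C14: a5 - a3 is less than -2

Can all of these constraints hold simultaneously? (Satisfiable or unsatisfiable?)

Satisfiable

The assignment a1 = 8, a2 = 6, a3 = 6, a4 = 5, a5 = 3 works:
  constraint 1 holds since a5 - a4 = -2.
  constraint 2 holds since a4 + a3 = 11.
  constraint 4 holds since a2 + a4 = 11.
The rest check out directly.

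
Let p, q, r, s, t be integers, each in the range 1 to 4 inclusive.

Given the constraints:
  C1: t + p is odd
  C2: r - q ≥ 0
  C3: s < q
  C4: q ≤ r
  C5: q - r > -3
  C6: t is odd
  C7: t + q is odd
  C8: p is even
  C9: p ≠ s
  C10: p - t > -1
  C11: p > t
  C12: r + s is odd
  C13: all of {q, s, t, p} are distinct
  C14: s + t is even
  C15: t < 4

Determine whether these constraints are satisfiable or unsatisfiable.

Satisfiable

One satisfying assignment is p = 2, q = 4, r = 4, s = 3, t = 1.
For the less obvious constraints — constraint 2: r - q = 0; constraint 5: q - r = 0; constraint 10: p - t = 1 — and the others hold by inspection.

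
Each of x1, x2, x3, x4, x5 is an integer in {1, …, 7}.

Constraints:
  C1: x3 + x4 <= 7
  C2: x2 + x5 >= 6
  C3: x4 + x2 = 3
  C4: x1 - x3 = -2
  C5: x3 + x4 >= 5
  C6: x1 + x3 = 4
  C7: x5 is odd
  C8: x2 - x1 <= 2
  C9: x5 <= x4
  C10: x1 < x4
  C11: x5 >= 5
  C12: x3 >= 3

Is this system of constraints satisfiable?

Unsatisfiable

From constraint 12: x3 ≥ 3. From constraints 9 and 11: x4 ≥ x5 ≥ 5. Hence x3 + x4 ≥ 8. But constraint 1 requires x3 + x4 ≤ 7, and 7 < 8. Contradiction.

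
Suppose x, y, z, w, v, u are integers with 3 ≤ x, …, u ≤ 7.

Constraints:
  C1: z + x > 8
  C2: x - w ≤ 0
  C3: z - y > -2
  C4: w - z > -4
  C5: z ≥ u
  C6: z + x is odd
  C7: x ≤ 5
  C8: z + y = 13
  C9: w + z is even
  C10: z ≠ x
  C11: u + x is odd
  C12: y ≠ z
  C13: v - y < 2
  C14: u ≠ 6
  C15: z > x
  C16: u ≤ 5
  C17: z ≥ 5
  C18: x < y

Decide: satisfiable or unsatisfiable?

Setting (x, y, z, w, v, u) = (4, 6, 7, 5, 6, 3) satisfies everything: constraint 1: z + x = 11; constraint 2: x - w = -1, and the others follow.

Satisfiable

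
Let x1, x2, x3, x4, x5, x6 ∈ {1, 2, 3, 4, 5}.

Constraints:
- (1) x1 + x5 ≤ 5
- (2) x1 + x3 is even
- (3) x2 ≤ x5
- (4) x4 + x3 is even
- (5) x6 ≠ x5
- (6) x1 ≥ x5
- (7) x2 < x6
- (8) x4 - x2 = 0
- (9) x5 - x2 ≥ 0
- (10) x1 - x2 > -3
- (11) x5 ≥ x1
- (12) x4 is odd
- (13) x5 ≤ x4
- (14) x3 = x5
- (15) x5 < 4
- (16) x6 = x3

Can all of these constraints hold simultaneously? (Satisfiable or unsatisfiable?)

Unsatisfiable

From constraints 14 and 16, x6 = x3 = x5, so x6 = x5. But constraint 5 says x6 ≠ x5. Contradiction.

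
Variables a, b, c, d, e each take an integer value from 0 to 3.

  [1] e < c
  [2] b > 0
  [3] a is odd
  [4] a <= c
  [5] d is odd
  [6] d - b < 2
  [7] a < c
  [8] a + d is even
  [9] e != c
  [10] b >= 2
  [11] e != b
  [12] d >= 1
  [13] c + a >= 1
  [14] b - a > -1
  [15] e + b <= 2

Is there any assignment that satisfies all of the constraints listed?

Satisfiable

Setting (a, b, c, d, e) = (1, 2, 3, 3, 0) satisfies everything: constraint 6: d - b = 1; constraint 13: c + a = 4; constraint 14: b - a = 1, and the others follow.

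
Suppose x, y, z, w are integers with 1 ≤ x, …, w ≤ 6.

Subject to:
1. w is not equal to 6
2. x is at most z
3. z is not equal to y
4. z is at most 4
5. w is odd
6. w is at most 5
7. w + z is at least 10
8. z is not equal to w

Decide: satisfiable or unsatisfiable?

Unsatisfiable

From constraint 6: w ≤ 5. From constraint 4: z ≤ 4. Hence w + z ≤ 9. But constraint 7 requires w + z ≥ 10, and 10 > 9. Contradiction.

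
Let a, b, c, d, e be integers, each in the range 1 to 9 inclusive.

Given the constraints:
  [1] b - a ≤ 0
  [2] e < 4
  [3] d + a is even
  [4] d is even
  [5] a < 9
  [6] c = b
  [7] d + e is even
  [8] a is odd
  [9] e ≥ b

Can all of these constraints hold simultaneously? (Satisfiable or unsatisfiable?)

Unsatisfiable

Constraint 4 makes d even and constraint 8 makes a odd, so d + a must be odd. Constraint 3 says d + a is even — contradiction.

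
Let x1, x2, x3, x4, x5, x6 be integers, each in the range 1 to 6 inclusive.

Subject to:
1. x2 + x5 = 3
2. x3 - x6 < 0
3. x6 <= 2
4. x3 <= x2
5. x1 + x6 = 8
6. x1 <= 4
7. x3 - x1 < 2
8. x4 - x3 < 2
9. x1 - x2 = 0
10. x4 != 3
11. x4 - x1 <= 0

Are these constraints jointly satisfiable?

Unsatisfiable

From constraint 6: x1 ≤ 4. From constraint 3: x6 ≤ 2. Hence x1 + x6 ≤ 6. But constraint 5 requires x1 + x6 = 8, and 8 > 6. Contradiction.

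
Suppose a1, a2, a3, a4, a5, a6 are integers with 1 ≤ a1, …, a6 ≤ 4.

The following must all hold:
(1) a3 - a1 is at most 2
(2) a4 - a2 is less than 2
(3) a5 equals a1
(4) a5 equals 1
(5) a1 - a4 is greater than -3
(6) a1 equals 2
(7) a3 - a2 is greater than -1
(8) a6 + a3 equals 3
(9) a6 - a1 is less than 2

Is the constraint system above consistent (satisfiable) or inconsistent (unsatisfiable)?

Unsatisfiable

Constraint 4 fixes a5 = 1 and constraint 6 fixes a1 = 2, but constraint 3 requires a5 = a1. Since 1 ≠ 2, contradiction.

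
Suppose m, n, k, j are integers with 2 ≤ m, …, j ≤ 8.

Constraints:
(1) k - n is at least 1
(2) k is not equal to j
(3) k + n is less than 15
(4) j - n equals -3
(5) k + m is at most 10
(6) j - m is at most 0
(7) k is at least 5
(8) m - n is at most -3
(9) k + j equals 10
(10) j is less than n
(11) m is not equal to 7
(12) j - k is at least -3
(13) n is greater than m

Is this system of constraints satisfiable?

Constraints 1, 6, 8, and 12 give k − n ≥ 1, n − m ≥ 3, m − j ≥ 0, j − k ≥ -3.
Adding all 4 inequalities: the left sides telescope to 0, and the right sides sum to 1 + 3 + 0 + (-3) = 1. So 0 ≥ 1, which is false.

Unsatisfiable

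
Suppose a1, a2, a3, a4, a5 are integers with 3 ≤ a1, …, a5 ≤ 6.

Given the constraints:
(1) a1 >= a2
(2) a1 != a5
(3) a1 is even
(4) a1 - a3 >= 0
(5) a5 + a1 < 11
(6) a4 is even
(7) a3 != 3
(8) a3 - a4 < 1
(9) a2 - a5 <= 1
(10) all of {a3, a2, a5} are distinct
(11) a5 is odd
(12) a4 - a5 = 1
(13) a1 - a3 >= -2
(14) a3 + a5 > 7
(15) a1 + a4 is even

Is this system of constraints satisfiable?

Take a1 = 4, a2 = 3, a3 = 4, a4 = 6, a5 = 5. Then constraint 4: a1 - a3 = 0; constraint 5: a5 + a1 = 9; constraint 8: a3 - a4 = -2, and every other listed constraint is also met.

Satisfiable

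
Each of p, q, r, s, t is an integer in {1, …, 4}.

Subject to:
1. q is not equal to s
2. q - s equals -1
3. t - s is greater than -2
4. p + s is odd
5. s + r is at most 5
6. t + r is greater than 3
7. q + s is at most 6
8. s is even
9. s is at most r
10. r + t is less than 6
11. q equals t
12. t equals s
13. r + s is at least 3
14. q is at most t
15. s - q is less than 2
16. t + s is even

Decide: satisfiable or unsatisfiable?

Unsatisfiable

From constraints 11 and 12, q = t = s, so q = s. But constraint 1 says q ≠ s. Contradiction.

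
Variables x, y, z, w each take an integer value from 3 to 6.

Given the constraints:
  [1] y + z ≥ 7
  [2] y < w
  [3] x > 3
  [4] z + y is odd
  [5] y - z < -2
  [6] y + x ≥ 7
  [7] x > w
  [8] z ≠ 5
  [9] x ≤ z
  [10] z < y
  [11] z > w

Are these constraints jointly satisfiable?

Constraints 2, 7, 9, and 10 give w < x, x ≤ z, z < y, y < w. Chaining: w < x ≤ z < y < w, which forces w < w — impossible.

Unsatisfiable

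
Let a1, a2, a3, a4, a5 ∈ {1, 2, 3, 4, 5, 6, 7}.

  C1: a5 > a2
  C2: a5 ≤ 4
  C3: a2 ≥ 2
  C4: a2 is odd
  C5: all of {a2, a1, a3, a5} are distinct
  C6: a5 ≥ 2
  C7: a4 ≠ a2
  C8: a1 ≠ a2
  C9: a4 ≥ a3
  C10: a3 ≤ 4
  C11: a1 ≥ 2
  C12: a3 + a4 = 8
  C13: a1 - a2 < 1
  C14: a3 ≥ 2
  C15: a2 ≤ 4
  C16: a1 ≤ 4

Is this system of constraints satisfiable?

Constraints 2, 3, 6, 10, 11, 14, 15, and 16 confine each of a2, a1, a3, a5 to the 3 values {2, …, 4}.
Constraint 5 requires all 4 of them to be distinct, but only 3 values are available — impossible by the pigeonhole principle.

Unsatisfiable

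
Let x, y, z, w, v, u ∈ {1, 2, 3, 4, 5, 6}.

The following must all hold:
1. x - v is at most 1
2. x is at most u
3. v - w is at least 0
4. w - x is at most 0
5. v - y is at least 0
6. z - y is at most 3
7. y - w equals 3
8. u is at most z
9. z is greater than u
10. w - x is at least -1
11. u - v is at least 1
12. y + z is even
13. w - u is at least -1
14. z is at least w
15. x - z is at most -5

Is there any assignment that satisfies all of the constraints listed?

Unsatisfiable

Constraints 4, 5, 6, 11, 13, and 15 give x − w ≥ 0, w − u ≥ -1, u − v ≥ 1, v − y ≥ 0, y − z ≥ -3, z − x ≥ 5.
Adding all 6 inequalities: the left sides telescope to 0, and the right sides sum to 0 + (-1) + 1 + 0 + (-3) + 5 = 2. So 0 ≥ 2, which is false.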